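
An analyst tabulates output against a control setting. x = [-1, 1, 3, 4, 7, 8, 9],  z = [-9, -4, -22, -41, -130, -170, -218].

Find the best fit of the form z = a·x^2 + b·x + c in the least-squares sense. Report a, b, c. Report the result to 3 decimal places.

MᵀM·[a, b, c]ᵀ = Mᵀz reads: 13397·a + 1675·b + 221·c = -35775;  1675·a + 221·b + 31·c = -4457;  221·a + 31·b + 7·c = -594.
Solving the 3×3 system (Gaussian elimination) gives a = -268157/92064, b = 221773/92064, c = -54721/15344.

a = -2.913, b = 2.409, c = -3.566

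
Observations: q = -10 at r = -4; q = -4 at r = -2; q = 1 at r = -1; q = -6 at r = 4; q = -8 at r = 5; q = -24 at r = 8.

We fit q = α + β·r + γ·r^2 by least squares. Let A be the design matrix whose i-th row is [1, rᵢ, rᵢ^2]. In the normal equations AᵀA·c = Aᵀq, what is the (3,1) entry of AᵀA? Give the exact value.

126

Row 3 ↔ basis r^2, column 1 ↔ basis 1, so (AᵀA)_{3,1} = Σᵢ r^2 = (16)·(1) + (4)·(1) + (1)·(1) + (16)·(1) + (25)·(1) + (64)·(1) = 126.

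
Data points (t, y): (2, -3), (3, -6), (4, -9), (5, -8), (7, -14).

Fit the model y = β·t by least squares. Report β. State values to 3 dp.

β = -1.922

The normal equations are: 103·β = -198.
(Σt·t = 103, Σt·y = -198.)
Hence β = -198 / 103 ≈ -1.92233.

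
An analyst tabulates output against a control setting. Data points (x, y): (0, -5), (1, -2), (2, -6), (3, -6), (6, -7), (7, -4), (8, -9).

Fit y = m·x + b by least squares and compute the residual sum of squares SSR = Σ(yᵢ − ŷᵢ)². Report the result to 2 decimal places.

SSR = 20.27

Normal-equation sums: Σx·x = 163, Σx = 27, Σ1 = 7.
And Σx·y = -174, Σy = -39.
MᵀM·[m, b]ᵀ = Mᵀy becomes [[163, 27]; [27, 7]]·[m, b]ᵀ = [-174, -39]ᵀ.
det = 163·7 − 27² = 412.
m = ((-174)·7 − 27·(-39))/412 = -165/412; b = (163·(-39) − 27·(-174))/412 = -1659/412.
Residuals: -401/412, 250/103, -483/412, -159/206, -235/412, 583/206, -729/412; SSR = 8353/412.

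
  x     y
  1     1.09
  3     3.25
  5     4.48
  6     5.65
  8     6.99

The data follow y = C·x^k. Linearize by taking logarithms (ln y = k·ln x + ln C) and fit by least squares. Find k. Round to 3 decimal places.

k = 0.890

Let Y = ln y. Fitting Y = k·ln x + ln C by least squares:
AᵀA = [[11.3317, 6.5793]; [6.5793, 5]], rhs = [10.8546, 6.4406]ᵀ  (here Σln x = 6.5793, Σ(ln x)² = 11.3317, Σln y = 6.4406, Σln x·ln y = 10.8546).
Δ = 11.3317·5 − (6.5793)² = 13.3720; k = (10.8546·5 − 6.5793·6.4406)/13.3720 = 0.88981, ln C = (11.3317·6.4406 − 6.5793·10.8546)/13.3720 = 0.11726.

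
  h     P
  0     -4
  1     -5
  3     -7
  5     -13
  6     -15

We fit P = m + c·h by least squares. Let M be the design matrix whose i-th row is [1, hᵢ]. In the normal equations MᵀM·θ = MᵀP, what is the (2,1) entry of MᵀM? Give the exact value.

Row 2 ↔ basis h, column 1 ↔ basis 1, so (MᵀM)_{2,1} = Σᵢ h = (0)·(1) + (1)·(1) + (3)·(1) + (5)·(1) + (6)·(1) = 15.

15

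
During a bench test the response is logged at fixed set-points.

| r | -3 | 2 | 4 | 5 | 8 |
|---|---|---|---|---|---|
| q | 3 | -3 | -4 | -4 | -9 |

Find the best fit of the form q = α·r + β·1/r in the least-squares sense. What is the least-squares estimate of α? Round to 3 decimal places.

α = -1.009

AᵀA·[α, β]ᵀ = Aᵀq reads: 118·α + 5·β = -123;  5·α + (6901/14400)·β = -217/40.
Determinant 118·(6901/14400) − 5² = 227159/7200.
α = ((-123)·(6901/14400) − 5·(-217/40))/(227159/7200) = -458223/454318; β = (118·(-217/40) − 5·(-123))/(227159/7200) = -181080/227159.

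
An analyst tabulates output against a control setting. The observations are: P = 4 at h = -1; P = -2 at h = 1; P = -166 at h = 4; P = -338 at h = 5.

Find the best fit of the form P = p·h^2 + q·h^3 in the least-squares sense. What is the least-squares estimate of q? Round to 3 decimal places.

q = -3.094

The normal equations are: 883·p + 4149·q = -11104;  4149·p + 19723·q = -52880.
(Σh^2·h^2 = 883, Σh^2·h^3 = 4149, Σh^3·h^3 = 19723, Σh^2·P = -11104, Σh^3·P = -52880.)
Determinant 883·19723 − 4149² = 201208.
p = ((-11104)·19723 − 4149·(-52880))/201208 = 49366/25151; q = (883·(-52880) − 4149·(-11104))/201208 = -77818/25151.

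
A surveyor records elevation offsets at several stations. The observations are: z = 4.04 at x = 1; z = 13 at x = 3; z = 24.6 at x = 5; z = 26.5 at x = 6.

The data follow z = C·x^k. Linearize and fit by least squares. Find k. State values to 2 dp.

k = 1.08

With ln zᵢ as the transformed response and ln xᵢ as the regressor:
Σln x = 4.4998, Σ(ln x)² = 7.0076, Σln z = 10.4411, Σln x·ln z = 13.8444.
Equations: 7.0076·k + 4.4998·ln C = 13.8444;  4.4998·k + 4·ln C = 10.4411.
Solving (det = 7.7823): k = 1.07868, ln C = 1.39681.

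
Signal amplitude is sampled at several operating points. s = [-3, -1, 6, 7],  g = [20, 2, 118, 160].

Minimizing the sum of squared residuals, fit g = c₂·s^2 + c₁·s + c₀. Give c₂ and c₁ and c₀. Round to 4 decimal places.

c₂ = 2.9192, c₁ = 2.2059, c₀ = 0.7062

MᵀM·[c₂, c₁, c₀]ᵀ = Mᵀg reads: 3779·c₂ + 531·c₁ + 95·c₀ = 12270;  531·c₂ + 95·c₁ + 9·c₀ = 1766;  95·c₂ + 9·c₁ + 4·c₀ = 300.
(Σs^2·s^2 = 3779, Σs^2·s = 531, Σs^2 = 95, Σs·s = 95, Σs = 9, Σ1 = 4, Σs^2·g = 12270, Σs·g = 1766, Σg = 300.)
Inverting the 3×3 Gram matrix, [c₂, c₁, c₀]ᵀ = [38469/13178, 29069/13178, 423/599]ᵀ.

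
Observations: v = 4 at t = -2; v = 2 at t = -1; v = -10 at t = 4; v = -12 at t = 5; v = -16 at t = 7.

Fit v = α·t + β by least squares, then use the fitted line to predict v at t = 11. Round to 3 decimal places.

v̂ = -25.451

With design matrix X, XᵀX = [[95, 13]; [13, 5]] and Xᵀv = [-222, -32]ᵀ.
det = 95·5 − 13² = 306.
α = ((-222)·5 − 13·(-32))/306 = -347/153; β = (95·(-32) − 13·(-222))/306 = -77/153.
At t = 11: v̂ = (-347/153)·(11) + (-77/153)·(1) = -1298/51.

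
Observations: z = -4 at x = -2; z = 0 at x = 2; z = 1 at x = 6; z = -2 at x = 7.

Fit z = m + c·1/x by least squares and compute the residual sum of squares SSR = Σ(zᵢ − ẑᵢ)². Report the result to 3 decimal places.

The normal system AᵀA·[m, c]ᵀ = Aᵀz is [[4, 13/42]; [13/42, 967/1764]]·[m, c]ᵀ = [-5, 79/42]ᵀ.
det = 4·(967/1764) − (13/42)² = 411/196.
m = ((-5)·(967/1764) − (13/42)·(79/42))/(411/196) = -1954/1233; c = (4·(79/42) − (13/42)·(-5))/(411/196) = 1778/411.
Residuals: -311/1233, -713/1233, 766/411, -1274/1233; SSR = 2030/411.

SSR = 4.939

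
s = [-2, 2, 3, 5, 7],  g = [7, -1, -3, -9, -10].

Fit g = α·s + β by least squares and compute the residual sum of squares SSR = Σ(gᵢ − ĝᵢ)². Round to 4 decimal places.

SSR = 4.8000

Entries of XᵀX: Σs·s = 91, Σs = 15, Σ1 = 5.
For Xᵀg: Σs·g = -140, Σg = -16.
Δ = 91·5 − 15² = 230.
α = ((-140)·5 − 15·(-16))/230 = -2; β = (91·(-16) − 15·(-140))/230 = 14/5.
Residuals: 1/5, 1/5, 1/5, -9/5, 6/5; SSR = 24/5.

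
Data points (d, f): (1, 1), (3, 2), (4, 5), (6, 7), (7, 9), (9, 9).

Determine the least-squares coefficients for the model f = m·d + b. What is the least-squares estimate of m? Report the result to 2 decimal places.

m = 1.14

Forming XᵀX = [[192, 30]; [30, 6]] and Xᵀf = [213, 33]ᵀ gives XᵀX·[m, b]ᵀ = Xᵀf.
Δ = 192·6 − 30² = 252.
m = (213·6 − 30·33)/252 = 8/7; b = (192·33 − 30·213)/252 = -3/14.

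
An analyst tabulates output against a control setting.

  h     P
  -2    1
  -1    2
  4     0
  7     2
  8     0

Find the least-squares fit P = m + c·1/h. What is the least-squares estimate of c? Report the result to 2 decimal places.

From the data, Σ1 = 5, Σ1/h = -55/56, Σ1/h·1/h = 4229/3136.
And ΣP = 5, Σ1/h·P = -31/14.
XᵀX·[m, c]ᵀ = XᵀP becomes [[5, -55/56]; [-55/56, 4229/3136]]·[m, c]ᵀ = [5, -31/14]ᵀ.
Δ = 5·(4229/3136) − (-55/56)² = 2265/392.
m = (5·(4229/3136) − (-55/56)·(-31/14))/(2265/392) = 955/1208; c = (5·(-31/14) − (-55/56)·5)/(2265/392) = -161/151.

c = -1.07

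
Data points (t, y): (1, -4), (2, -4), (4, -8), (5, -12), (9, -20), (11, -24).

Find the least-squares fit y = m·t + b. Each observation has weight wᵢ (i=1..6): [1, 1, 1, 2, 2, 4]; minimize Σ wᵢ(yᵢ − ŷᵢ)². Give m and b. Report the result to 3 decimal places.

m = -2.112, b = -0.834

The normal system MᵀWM·[m, b]ᵀ = MᵀWy is [[717, 79]; [79, 11]]·[m, b]ᵀ = [-1580, -176]ᵀ.
det = 717·11 − 79² = 1646.
m = ((-1580)·11 − 79·(-176))/1646 = -1738/823; b = (717·(-176) − 79·(-1580))/1646 = -686/823.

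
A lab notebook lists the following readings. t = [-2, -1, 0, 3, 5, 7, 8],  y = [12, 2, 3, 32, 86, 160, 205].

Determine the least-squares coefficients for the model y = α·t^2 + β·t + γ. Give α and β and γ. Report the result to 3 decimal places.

Entries of XᵀX: Σt^2·t^2 = 7220, Σt^2·t = 998, Σt^2 = 152, Σt·t = 152, Σt = 20, Σ1 = 7.
For Xᵀy: Σt^2·y = 23448, Σt·y = 3260, Σy = 500.
So XᵀX·[α, β, γ]ᵀ = Xᵀy: [[7220, 998, 152]; [998, 152, 20]; [152, 20, 7]]·[α, β, γ]ᵀ = [23448, 3260, 500]ᵀ.
Row-reducing yields α = 283378/94521, β = 140888/94521, γ = 65204/31507.

α = 2.998, β = 1.491, γ = 2.070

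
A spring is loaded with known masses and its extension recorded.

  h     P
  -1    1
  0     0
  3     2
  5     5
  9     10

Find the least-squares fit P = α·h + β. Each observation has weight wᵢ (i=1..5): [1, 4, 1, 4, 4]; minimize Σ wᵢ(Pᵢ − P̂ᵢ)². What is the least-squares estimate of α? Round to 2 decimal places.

α = 1.05

With design matrix A, AᵀWA = [[434, 58]; [58, 14]] and AᵀWP = [465, 63]ᵀ.
Eliminating β: 14·(row 1) − 58·(row 2) gives 2712·α = 14·465 − 58·63 = 2856, so α = 119/113.
Then β = (63 − 58·(119/113))/14 = 31/226.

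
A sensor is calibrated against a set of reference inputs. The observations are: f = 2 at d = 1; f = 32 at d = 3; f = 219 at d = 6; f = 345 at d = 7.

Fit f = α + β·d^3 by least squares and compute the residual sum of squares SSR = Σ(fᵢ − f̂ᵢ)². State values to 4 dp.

SSR = 8.4862

Compute the Gram sums: Σ1 = 4, Σd^3 = 587, Σd^3·d^3 = 165035.
And Σf = 598, Σd^3·f = 166505.
Δ = 4·165035 − 587² = 315571.
α = (598·165035 − 587·166505)/315571 = 952495/315571; β = (4·166505 − 587·598)/315571 = 314994/315571.
Residuals: -636347/315571, 640939/315571, 118850/315571, -123442/315571; SSR = 2678014/315571.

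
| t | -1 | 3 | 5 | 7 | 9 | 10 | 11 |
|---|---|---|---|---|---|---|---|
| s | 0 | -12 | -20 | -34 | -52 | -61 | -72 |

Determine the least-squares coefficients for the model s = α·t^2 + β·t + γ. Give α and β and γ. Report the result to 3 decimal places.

α = -0.421, β = -1.750, γ = -1.641

With design matrix M, MᵀM = [[34310, 3554, 386]; [3554, 386, 44]; [386, 44, 7]] and Mᵀs = [-21298, -2244, -251]ᵀ.
Solving the 3×3 system (Gaussian elimination) gives α = -28282/67179, β = -117578/67179, γ = -36745/22393.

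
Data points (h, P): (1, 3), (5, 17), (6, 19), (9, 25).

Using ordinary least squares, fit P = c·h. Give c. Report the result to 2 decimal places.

c = 2.99

Forming XᵀX = [[143]] and XᵀP = [427]ᵀ gives XᵀX·[c]ᵀ = XᵀP.
c = 427/143 = 2.98601.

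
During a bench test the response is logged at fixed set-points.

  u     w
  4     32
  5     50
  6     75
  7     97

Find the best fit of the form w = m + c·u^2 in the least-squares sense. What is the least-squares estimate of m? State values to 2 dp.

m = 0.71

Sums needed: Σ1 = 4, Σu^2 = 126, Σu^2·u^2 = 4578.
For Mᵀw: Σw = 254, Σu^2·w = 9215.
MᵀM·[m, c]ᵀ = Mᵀw becomes [[4, 126]; [126, 4578]]·[m, c]ᵀ = [254, 9215]ᵀ.
Eliminating c: 4578·(row 1) − 126·(row 2) gives 2436·m = 4578·254 − 126·9215 = 1722, so m = 41/58.
Then c = (9215 − 126·(41/58))/4578 = 1214/609.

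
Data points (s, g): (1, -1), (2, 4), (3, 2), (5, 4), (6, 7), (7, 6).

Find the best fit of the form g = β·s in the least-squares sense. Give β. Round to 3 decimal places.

β = 0.944

Setting ∂/∂β … = 0 gives: 124·β = 117.
(Σs·s = 124, Σs·g = 117.)
β = 117/124 = 0.943548.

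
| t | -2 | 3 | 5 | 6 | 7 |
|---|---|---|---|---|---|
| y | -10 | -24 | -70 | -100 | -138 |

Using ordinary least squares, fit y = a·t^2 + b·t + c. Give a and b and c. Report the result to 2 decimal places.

Entries of AᵀA: Σt^2·t^2 = 4419, Σt^2·t = 703, Σt^2 = 123, Σt·t = 123, Σt = 19, Σ1 = 5.
Right-hand side: Σt^2·y = -12368, Σt·y = -1968, Σy = -342.
AᵀA·[a, b, c]ᵀ = Aᵀy becomes [[4419, 703, 123]; [703, 123, 19]; [123, 19, 5]]·[a, b, c]ᵀ = [-12368, -1968, -342]ᵀ.
Solving the 3×3 system (Gaussian elimination) gives a = -27143/9542, b = 335/9542, c = 6886/4771.

a = -2.84, b = 0.04, c = 1.44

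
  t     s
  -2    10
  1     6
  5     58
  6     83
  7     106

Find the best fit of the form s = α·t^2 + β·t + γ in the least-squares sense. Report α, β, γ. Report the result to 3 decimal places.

From the data, Σt^2·t^2 = 4339, Σt^2·t = 677, Σt^2 = 115, Σt·t = 115, Σt = 17, Σ1 = 5.
And Σt^2·s = 9678, Σt·s = 1516, Σs = 263.
Normal equations: [[4339, 677, 115]; [677, 115, 17]; [115, 17, 5]]·[α, β, γ]ᵀ = [9678, 1516, 263]ᵀ.
Solving the 3×3 system (Gaussian elimination) gives α = 65/33, β = 877/858, γ = 1093/286.

α = 1.970, β = 1.022, γ = 3.822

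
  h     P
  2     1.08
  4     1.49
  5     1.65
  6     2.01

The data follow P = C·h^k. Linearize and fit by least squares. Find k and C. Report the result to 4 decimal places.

k = 0.5313, C = 0.7340

With ln Pᵢ as the transformed response and ln hᵢ as the regressor:
Σln h = 5.4806, Σ(ln h)² = 8.2030, Σln P = 1.6746, Σln h·ln P = 2.6630.
Equations: 8.2030·k + 5.4806·ln C = 2.6630;  5.4806·k + 4·ln C = 1.6746.
Δ = 8.2030·4 − (5.4806)² = 2.7744; k = (2.6630·4 − 5.4806·1.6746)/2.7744 = 0.53126, ln C = (8.2030·1.6746 − 5.4806·2.6630)/2.7744 = -0.30926, so C = exp(-0.30926) = 0.73399.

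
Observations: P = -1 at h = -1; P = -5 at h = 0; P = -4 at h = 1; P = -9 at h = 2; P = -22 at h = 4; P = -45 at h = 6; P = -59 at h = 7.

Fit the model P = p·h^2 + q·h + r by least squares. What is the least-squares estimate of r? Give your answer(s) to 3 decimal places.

r = -2.576

Compute the Gram sums: Σh^2·h^2 = 3971, Σh^2·h = 631, Σh^2 = 107, Σh·h = 107, Σh = 19, Σ1 = 7.
Moment sums: Σh^2·P = -4904, Σh·P = -792, ΣP = -145.
Normal equations: [[3971, 631, 107]; [631, 107, 19]; [107, 19, 7]]·[p, q, r]ᵀ = [-4904, -792, -145]ᵀ.
Solving the 3×3 system (Gaussian elimination) gives p = -1787/1812, q = -2045/1812, r = -389/151.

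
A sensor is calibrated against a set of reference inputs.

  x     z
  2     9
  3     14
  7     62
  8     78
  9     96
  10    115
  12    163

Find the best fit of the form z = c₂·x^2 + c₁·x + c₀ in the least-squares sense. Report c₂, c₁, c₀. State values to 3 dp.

c₂ = 0.969, c₁ = 1.859, c₀ = 0.759

The normal equations are: 43891·c₂ + 4347·c₁ + 451·c₀ = 50940;  4347·c₂ + 451·c₁ + 51·c₀ = 5088;  451·c₂ + 51·c₁ + 7·c₀ = 537.
(Σx^2·x^2 = 43891, Σx^2·x = 4347, Σx^2 = 451, Σx·x = 451, Σx = 51, Σ1 = 7, Σx^2·z = 50940, Σx·z = 5088, Σz = 537.)
Solving the 3×3 system (Gaussian elimination) gives c₂ = 14747/15224, c₁ = 28305/15224, c₀ = 2887/3806.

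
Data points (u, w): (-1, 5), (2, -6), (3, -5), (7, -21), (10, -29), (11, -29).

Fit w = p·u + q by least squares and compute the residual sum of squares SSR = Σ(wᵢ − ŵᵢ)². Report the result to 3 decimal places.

SSR = 16.582

Forming AᵀA = [[284, 32]; [32, 6]] and Aᵀw = [-788, -85]ᵀ gives AᵀA·[p, q]ᵀ = Aᵀw.
det = 284·6 − 32² = 680.
p = ((-788)·6 − 32·(-85))/680 = -251/85; q = (284·(-85) − 32·(-788))/680 = 269/170.
Residuals: 79/170, -57/34, 387/170, -65/34, -179/170, 19/10; SSR = 2819/170.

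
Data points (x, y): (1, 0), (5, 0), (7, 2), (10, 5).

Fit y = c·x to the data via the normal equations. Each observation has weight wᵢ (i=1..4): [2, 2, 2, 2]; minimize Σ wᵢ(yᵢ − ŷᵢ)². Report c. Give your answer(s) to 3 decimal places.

The normal equations are: 350·c = 128.
c = 128/350 = 0.365714.

c = 0.366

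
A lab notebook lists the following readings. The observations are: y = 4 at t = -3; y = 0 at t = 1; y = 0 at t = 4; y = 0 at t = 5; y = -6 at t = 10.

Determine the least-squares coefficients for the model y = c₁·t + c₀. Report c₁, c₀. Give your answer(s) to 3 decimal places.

Normal-equation sums: Σt·t = 151, Σt = 17, Σ1 = 5.
For Aᵀy: Σt·y = -72, Σy = -2.
Δ = 151·5 − 17² = 466.
c₁ = ((-72)·5 − 17·(-2))/466 = -163/233; c₀ = (151·(-2) − 17·(-72))/466 = 461/233.

c₁ = -0.700, c₀ = 1.979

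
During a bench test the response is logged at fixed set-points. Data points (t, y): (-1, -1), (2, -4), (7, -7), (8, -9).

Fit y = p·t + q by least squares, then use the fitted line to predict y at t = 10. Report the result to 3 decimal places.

ŷ = -10.139

The normal system AᵀA·[p, q]ᵀ = Aᵀy is [[118, 16]; [16, 4]]·[p, q]ᵀ = [-128, -21]ᵀ.
Δ = 118·4 − 16² = 216.
p = ((-128)·4 − 16·(-21))/216 = -22/27; q = (118·(-21) − 16·(-128))/216 = -215/108.
At t = 10: ŷ = (-22/27)·(10) + (-215/108)·(1) = -365/36.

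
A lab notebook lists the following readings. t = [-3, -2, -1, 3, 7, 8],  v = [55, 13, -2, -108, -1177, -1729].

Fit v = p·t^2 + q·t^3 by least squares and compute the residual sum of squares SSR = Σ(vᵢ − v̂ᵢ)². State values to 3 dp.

The normal system MᵀM·[p, q]ᵀ = Mᵀv is [[6676, 49542]; [49542, 381316]]·[p, q]ᵀ = [-168756, -1293462]ᵀ.
det = 6676·381316 − 49542² = 91255852.
p = ((-168756)·381316 − 49542·(-1293462))/91255852 = -67167123/22813963; q = (6676·(-1293462) − 49542·(-168756))/91255852 = -68660640/22813963.
Residuals: 5434792/22813963, 15964891/22813963, -47121443/22813963, -5566617/22813963, -10245904/22813963, 7601525/22813963; SSR = 118286948/22813963.

SSR = 5.185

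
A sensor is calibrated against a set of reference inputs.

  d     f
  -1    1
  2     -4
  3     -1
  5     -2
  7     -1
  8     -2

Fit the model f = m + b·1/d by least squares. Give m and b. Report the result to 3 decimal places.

The normal system MᵀM·[m, b]ᵀ = Mᵀf is [[6, 253/840]; [253/840, 1014049/705600]]·[m, b]ᵀ = [-9, -1733/420]ᵀ.
Determinant 6·(1014049/705600) − (253/840)² = 1204057/141120.
m = ((-9)·(1014049/705600) − (253/840)·(-1733/420))/(1204057/141120) = -8249543/6020285; b = (6·(-1733/420) − (253/840)·(-9))/(1204057/141120) = -3111192/1204057.

m = -1.370, b = -2.584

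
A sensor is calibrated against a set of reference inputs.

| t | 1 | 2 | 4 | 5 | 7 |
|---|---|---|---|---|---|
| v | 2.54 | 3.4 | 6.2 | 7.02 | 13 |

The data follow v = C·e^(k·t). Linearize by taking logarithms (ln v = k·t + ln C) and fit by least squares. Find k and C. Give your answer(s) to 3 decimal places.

Taking logs, ln v = k·t + ln C, so regress ln v on t.
Sums: Σt = 19.0000, Σ(t)² = 95.0000, Σln v = 8.4942, Σt·ln v = 38.3764.
Normal system: [[95.0000, 19.0000]; [19.0000, 5]]·[k, ln C]ᵀ = [38.3764, 8.4942]ᵀ.
Δ = 95.0000·5 − (19.0000)² = 114.0000; k = (38.3764·5 − 19.0000·8.4942)/114.0000 = 0.26747, ln C = (95.0000·8.4942 − 19.0000·38.3764)/114.0000 = 0.68244, so C = exp(0.68244) = 1.97870.

k = 0.267, C = 1.979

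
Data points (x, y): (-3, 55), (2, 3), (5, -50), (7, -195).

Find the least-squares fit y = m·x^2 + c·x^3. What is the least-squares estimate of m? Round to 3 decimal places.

m = 3.039

With design matrix A, AᵀA = [[3123, 19721]; [19721, 134067]] and Aᵀy = [-10298, -74596]ᵀ.
Δ = 3123·134067 − 19721² = 29773400.
m = ((-10298)·134067 − 19721·(-74596))/29773400 = 1809715/595468; c = (3123·(-74596) − 19721·(-10298))/29773400 = -597529/595468.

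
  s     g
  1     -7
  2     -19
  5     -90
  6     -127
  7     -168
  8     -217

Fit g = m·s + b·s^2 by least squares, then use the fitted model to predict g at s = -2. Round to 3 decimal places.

From the data, Σs·s = 179, Σs·s^2 = 1205, Σs^2·s^2 = 8435.
Moment sums: Σs·g = -4169, Σs^2·g = -29025.
MᵀM·[m, b]ᵀ = Mᵀg becomes [[179, 1205]; [1205, 8435]]·[m, b]ᵀ = [-4169, -29025]ᵀ.
Δ = 179·8435 − 1205² = 57840.
m = ((-4169)·8435 − 1205·(-29025))/57840 = -79/24; b = (179·(-29025) − 1205·(-4169))/57840 = -17183/5784.
At s = -2: ĝ = (-79/24)·(-2) + (-17183/5784)·(4) = -5109/964.

ĝ = -5.300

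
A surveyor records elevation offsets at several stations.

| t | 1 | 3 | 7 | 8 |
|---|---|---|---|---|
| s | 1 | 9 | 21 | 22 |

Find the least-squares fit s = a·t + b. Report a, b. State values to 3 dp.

Setting ∂/∂a … = 0 gives: 123·a + 19·b = 351;  19·a + 4·b = 53.
(Σt·t = 123, Σt = 19, Σ1 = 4, Σt·s = 351, Σs = 53.)
Determinant 123·4 − 19² = 131.
a = (351·4 − 19·53)/131 = 397/131; b = (123·53 − 19·351)/131 = -150/131.

a = 3.031, b = -1.145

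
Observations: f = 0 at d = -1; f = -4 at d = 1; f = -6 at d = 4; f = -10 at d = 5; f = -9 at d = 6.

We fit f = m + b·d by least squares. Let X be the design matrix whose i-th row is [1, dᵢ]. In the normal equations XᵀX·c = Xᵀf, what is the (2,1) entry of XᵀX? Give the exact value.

Row 2 ↔ basis d, column 1 ↔ basis 1, so (XᵀX)_{2,1} = Σᵢ d = (-1)·(1) + (1)·(1) + (4)·(1) + (5)·(1) + (6)·(1) = 15.

15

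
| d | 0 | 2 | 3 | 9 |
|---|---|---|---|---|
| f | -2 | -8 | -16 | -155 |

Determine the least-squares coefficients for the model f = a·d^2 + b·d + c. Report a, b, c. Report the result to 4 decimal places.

Entries of XᵀX: Σd^2·d^2 = 6658, Σd^2·d = 764, Σd^2 = 94, Σd·d = 94, Σd = 14, Σ1 = 4.
And Σd^2·f = -12731, Σd·f = -1459, Σf = -181.
Solving the 3×3 system (Gaussian elimination) gives a = -1493/732, b = 5021/3660, c = -2587/1220.

a = -2.0396, b = 1.3719, c = -2.1205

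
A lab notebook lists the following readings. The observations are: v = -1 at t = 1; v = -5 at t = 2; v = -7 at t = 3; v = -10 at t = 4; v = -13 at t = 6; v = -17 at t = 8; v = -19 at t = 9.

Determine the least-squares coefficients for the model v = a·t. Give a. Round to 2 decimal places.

Normal-equation sums: Σt·t = 211.
Moment sums: Σt·v = -457.
Normal equations: [[211]]·[a]ᵀ = [-457]ᵀ.
Hence a = -457 / 211 ≈ -2.16588.

a = -2.17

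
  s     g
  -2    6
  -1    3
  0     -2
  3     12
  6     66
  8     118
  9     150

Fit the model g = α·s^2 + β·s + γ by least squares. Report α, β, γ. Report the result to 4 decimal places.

Entries of MᵀM: Σs^2·s^2 = 12051, Σs^2·s = 1475, Σs^2 = 195, Σs·s = 195, Σs = 23, Σ1 = 7.
Moment sums: Σs^2·g = 22213, Σs·g = 2711, Σg = 353.
Row-reducing yields α = 80658/41321, β = -53539/82642, γ = -150371/82642.

α = 1.9520, β = -0.6478, γ = -1.8195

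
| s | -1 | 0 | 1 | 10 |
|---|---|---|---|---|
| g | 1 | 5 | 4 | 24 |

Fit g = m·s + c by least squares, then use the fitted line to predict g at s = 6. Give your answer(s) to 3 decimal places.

With design matrix A, AᵀA = [[102, 10]; [10, 4]] and Aᵀg = [243, 34]ᵀ.
Δ = 102·4 − 10² = 308.
m = (243·4 − 10·34)/308 = 158/77; c = (102·34 − 10·243)/308 = 519/154.
At s = 6: ĝ = (158/77)·(6) + (519/154)·(1) = 345/22.

ĝ = 15.682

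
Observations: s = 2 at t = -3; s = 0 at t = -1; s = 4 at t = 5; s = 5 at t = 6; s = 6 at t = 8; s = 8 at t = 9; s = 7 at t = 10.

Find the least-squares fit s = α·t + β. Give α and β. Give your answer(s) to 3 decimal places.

α = 0.521, β = 2.042

Entries of AᵀA: Σt·t = 316, Σt = 34, Σ1 = 7.
Moment sums: Σt·s = 234, Σs = 32.
Normal equations: [[316, 34]; [34, 7]]·[α, β]ᵀ = [234, 32]ᵀ.
det = 316·7 − 34² = 1056.
α = (234·7 − 34·32)/1056 = 25/48; β = (316·32 − 34·234)/1056 = 49/24.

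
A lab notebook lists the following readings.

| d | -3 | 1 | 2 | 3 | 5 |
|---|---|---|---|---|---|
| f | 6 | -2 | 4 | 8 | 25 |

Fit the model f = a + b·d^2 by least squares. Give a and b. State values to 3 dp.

Sums needed: Σ1 = 5, Σd^2 = 48, Σd^2·d^2 = 804.
Moment sums: Σf = 41, Σd^2·f = 765.
Normal equations: [[5, 48]; [48, 804]]·[a, b]ᵀ = [41, 765]ᵀ.
Δ = 5·804 − 48² = 1716.
a = (41·804 − 48·765)/1716 = -313/143; b = (5·765 − 48·41)/1716 = 619/572.

a = -2.189, b = 1.082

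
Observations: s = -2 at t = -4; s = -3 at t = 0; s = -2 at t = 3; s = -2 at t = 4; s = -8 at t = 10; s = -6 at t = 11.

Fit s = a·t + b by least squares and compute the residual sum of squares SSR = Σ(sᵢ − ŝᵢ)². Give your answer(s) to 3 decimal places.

SSR = 11.147

Sums needed: Σt·t = 262, Σt = 24, Σ1 = 6.
Right-hand side: Σt·s = -152, Σs = -23.
Eliminating b: 6·(row 1) − 24·(row 2) gives 996·a = 6·(-152) − 24·(-23) = -360, so a = -30/83.
Then b = ((-23) − 24·(-30/83))/6 = -1189/498.
Residuals: -527/498, -305/498, 733/498, 11/6, -995/498, 181/498; SSR = 5551/498.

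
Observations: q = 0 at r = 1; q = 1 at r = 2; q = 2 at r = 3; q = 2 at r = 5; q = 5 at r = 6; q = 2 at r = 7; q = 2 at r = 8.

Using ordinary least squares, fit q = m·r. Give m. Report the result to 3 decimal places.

Sums needed: Σr·r = 188.
Moment sums: Σr·q = 78.
AᵀA·[m]ᵀ = Aᵀq becomes [[188]]·[m]ᵀ = [78]ᵀ.
Hence m = 78 / 188 ≈ 0.414894.

m = 0.415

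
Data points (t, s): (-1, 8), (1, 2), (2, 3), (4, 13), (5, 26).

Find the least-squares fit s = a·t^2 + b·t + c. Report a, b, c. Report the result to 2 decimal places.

Compute the Gram sums: Σt^2·t^2 = 899, Σt^2·t = 197, Σt^2 = 47, Σt·t = 47, Σt = 11, Σ1 = 5.
And Σt^2·s = 880, Σt·s = 182, Σs = 52.
So MᵀM·[a, b, c]ᵀ = Mᵀs: [[899, 197, 47]; [197, 47, 11]; [47, 11, 5]]·[a, b, c]ᵀ = [880, 182, 52]ᵀ.
Inverting the 3×3 Gram matrix, [a, b, c]ᵀ = [120/77, -793/231, 109/33]ᵀ.

a = 1.56, b = -3.43, c = 3.30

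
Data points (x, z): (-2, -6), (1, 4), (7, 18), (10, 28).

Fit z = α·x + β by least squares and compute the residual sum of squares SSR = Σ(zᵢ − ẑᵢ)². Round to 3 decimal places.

The normal equations are: 154·α + 16·β = 422;  16·α + 4·β = 44.
(Σx·x = 154, Σx = 16, Σ1 = 4, Σx·z = 422, Σz = 44.)
det = 154·4 − 16² = 360.
α = (422·4 − 16·44)/360 = 41/15; β = (154·44 − 16·422)/360 = 1/15.
Residuals: -3/5, 6/5, -6/5, 3/5; SSR = 18/5.

SSR = 3.600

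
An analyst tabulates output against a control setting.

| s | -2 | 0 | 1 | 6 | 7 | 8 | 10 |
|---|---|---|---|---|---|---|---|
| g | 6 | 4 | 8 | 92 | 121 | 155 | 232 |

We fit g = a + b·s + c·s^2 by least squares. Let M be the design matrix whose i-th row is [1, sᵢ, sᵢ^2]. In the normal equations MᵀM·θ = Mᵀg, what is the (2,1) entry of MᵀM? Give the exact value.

30

Row 2 ↔ basis s, column 1 ↔ basis 1, so (MᵀM)_{2,1} = Σᵢ s = (-2)·(1) + (0)·(1) + (1)·(1) + (6)·(1) + (7)·(1) + (8)·(1) + (10)·(1) = 30.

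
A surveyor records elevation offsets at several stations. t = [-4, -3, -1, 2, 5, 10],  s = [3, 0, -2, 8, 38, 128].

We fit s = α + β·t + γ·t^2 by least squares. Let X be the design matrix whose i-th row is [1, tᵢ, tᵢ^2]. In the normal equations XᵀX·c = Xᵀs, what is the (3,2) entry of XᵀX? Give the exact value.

Row 3 ↔ basis t^2, column 2 ↔ basis t, so (XᵀX)_{3,2} = Σᵢ (t^2)·(t) = (16)·(-4) + (9)·(-3) + (1)·(-1) + (4)·(2) + (25)·(5) + (100)·(10) = 1041.

1041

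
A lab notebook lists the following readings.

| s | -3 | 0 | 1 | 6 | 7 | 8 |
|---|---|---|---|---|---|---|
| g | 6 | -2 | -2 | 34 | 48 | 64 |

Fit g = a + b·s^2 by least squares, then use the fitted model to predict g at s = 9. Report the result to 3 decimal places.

Entries of AᵀA: Σ1 = 6, Σs^2 = 159, Σs^2·s^2 = 7875.
Moment sums: Σg = 148, Σs^2·g = 7724.
Determinant 6·7875 − 159² = 21969.
a = (148·7875 − 159·7724)/21969 = -20872/7323; b = (6·7724 − 159·148)/21969 = 7604/7323.
At s = 9: ĝ = (-20872/7323)·(1) + (7604/7323)·(81) = 595052/7323.

ĝ = 81.258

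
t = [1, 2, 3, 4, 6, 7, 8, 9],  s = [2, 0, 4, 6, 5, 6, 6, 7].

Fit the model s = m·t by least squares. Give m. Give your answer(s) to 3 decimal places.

m = 0.850

Normal-equation sums: Σt·t = 260.
For Aᵀs: Σt·s = 221.
AᵀA·[m]ᵀ = Aᵀs becomes [[260]]·[m]ᵀ = [221]ᵀ.
Hence m = 221 / 260 ≈ 0.85.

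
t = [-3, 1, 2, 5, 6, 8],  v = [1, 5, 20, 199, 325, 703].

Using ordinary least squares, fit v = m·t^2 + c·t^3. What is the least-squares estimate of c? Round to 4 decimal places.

Compute the Gram sums: Σt^2·t^2 = 6115, Σt^2·t^3 = 43459, Σt^3·t^3 = 325219.
Right-hand side: Σt^2·v = 61761, Σt^3·v = 455149.
Eliminating c: 325219·(row 1) − 43459·(row 2) gives 100029504·m = 325219·61761 − 43459·455149 = 305530268, so m = 76382567/25007376.
Then c = (455149 − 43459·(76382567/25007376))/325219 = 24791209/25007376.

c = 0.9914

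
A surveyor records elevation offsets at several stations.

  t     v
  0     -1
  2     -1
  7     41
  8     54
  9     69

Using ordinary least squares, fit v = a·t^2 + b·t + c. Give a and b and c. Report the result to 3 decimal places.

Sums needed: Σt^2·t^2 = 13074, Σt^2·t = 1592, Σt^2 = 198, Σt·t = 198, Σt = 26, Σ1 = 5.
For Mᵀv: Σt^2·v = 11050, Σt·v = 1338, Σv = 162.
MᵀM·[a, b, c]ᵀ = Mᵀv becomes [[13074, 1592, 198]; [1592, 198, 26]; [198, 26, 5]]·[a, b, c]ᵀ = [11050, 1338, 162]ᵀ.
Solving the 3×3 system (Gaussian elimination) gives a = 15425/15439, b = -16297/15439, c = -25862/15439.

a = 0.999, b = -1.056, c = -1.675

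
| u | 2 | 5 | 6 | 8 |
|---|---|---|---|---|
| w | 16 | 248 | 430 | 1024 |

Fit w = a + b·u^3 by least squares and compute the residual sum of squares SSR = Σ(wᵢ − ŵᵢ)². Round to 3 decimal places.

Compute the Gram sums: Σ1 = 4, Σu^3 = 861, Σu^3·u^3 = 324489.
For Xᵀw: Σw = 1718, Σu^3·w = 648296.
Normal equations: [[4, 861]; [861, 324489]]·[a, b]ᵀ = [1718, 648296]ᵀ.
Eliminating b: 324489·(row 1) − 861·(row 2) gives 556635·a = 324489·1718 − 861·648296 = -710754, so a = -236918/185545.
Then b = (648296 − 861·(-236918/185545))/324489 = 1113986/556635.
Residuals: 705026/556635, -492016/556635, -185724/185545, 344162/556635; SSR = 2098376/556635.

SSR = 3.770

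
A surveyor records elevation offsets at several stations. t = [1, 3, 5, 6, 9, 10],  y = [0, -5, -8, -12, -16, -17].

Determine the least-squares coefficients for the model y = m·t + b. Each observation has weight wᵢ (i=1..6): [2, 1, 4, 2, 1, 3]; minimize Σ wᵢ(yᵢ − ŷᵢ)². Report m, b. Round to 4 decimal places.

Setting ∂/∂m … = 0 gives: 564·m + 76·b = -973;  76·m + 13·b = -128.
(Σwᵢ·t·t = 564, Σwᵢ·t = 76, Σwᵢ·1 = 13, Σwᵢ·t·y = -973, Σwᵢ·y = -128.)
det = 564·13 − 76² = 1556.
m = ((-973)·13 − 76·(-128))/1556 = -2921/1556; b = (564·(-128) − 76·(-973))/1556 = 439/389.

m = -1.8772, b = 1.1285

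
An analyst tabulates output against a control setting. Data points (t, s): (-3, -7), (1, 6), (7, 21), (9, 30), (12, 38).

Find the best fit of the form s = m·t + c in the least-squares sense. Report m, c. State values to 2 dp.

The normal equations are: 284·m + 26·c = 900;  26·m + 5·c = 88.
Δ = 284·5 − 26² = 744.
m = (900·5 − 26·88)/744 = 553/186; c = (284·88 − 26·900)/744 = 199/93.

m = 2.97, c = 2.14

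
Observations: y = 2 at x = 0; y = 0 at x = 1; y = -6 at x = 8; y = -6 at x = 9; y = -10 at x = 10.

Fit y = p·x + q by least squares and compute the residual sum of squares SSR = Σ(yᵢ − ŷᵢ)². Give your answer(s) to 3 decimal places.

SSR = 5.193

Sums needed: Σx·x = 246, Σx = 28, Σ1 = 5.
Moment sums: Σx·y = -202, Σy = -20.
det = 246·5 − 28² = 446.
p = ((-202)·5 − 28·(-20))/446 = -225/223; q = (246·(-20) − 28·(-202))/446 = 368/223.
Residuals: 78/223, -143/223, 94/223, 319/223, -348/223; SSR = 1158/223.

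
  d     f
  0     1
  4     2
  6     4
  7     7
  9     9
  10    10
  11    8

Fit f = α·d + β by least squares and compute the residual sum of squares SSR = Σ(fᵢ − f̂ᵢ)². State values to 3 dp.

The normal equations are: 403·α + 47·β = 350;  47·α + 7·β = 41.
(Σd·d = 403, Σd = 47, Σ1 = 7, Σd·f = 350, Σf = 41.)
det = 403·7 − 47² = 612.
α = (350·7 − 47·41)/612 = 523/612; β = (403·41 − 47·350)/612 = 73/612.
Residuals: 539/612, -941/612, -763/612, 275/306, 182/153, 817/612, -155/102; SSR = 6737/612.

SSR = 11.008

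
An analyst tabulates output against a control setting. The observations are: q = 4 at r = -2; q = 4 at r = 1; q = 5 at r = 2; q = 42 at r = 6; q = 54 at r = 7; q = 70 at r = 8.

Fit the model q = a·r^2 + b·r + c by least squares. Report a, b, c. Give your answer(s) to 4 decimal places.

a = 0.9992, b = 0.6129, c = 1.2739

AᵀA·[a, b, c]ᵀ = Aᵀq reads: 7826·a + 1072·b + 158·c = 8678;  1072·a + 158·b + 22·c = 1196;  158·a + 22·b + 6·c = 179.
(Σr^2·r^2 = 7826, Σr^2·r = 1072, Σr^2 = 158, Σr·r = 158, Σr = 22, Σ1 = 6, Σr^2·q = 8678, Σr·q = 1196, Σq = 179.)
Inverting the 3×3 Gram matrix, [a, b, c]ᵀ = [61049/61098, 37445/61098, 25945/20366]ᵀ.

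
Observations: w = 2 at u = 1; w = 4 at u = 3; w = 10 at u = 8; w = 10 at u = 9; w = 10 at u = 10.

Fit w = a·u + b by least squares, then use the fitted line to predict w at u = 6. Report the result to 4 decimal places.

ŵ = 7.0064

Sums needed: Σu·u = 255, Σu = 31, Σ1 = 5.
And Σu·w = 284, Σw = 36.
XᵀX·[a, b]ᵀ = Xᵀw becomes [[255, 31]; [31, 5]]·[a, b]ᵀ = [284, 36]ᵀ.
Eliminating b: 5·(row 1) − 31·(row 2) gives 314·a = 5·284 − 31·36 = 304, so a = 152/157.
Then b = (36 − 31·(152/157))/5 = 188/157.
At u = 6: ŵ = (152/157)·(6) + (188/157)·(1) = 1100/157.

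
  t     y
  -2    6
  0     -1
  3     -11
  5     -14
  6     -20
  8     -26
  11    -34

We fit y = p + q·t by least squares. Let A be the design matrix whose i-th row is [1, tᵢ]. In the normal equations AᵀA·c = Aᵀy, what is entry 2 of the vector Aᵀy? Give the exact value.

Entry 2 ↔ basis t, so (Aᵀy)_{2} = Σᵢ (t)·yᵢ = (-2)·(6) + (0)·(-1) + (3)·(-11) + (5)·(-14) + (6)·(-20) + (8)·(-26) + (11)·(-34) = -817.

-817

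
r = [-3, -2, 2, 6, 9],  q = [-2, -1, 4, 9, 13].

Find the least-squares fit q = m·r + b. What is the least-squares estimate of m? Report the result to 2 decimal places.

Compute the Gram sums: Σr·r = 134, Σr = 12, Σ1 = 5.
And Σr·q = 187, Σq = 23.
Normal equations: [[134, 12]; [12, 5]]·[m, b]ᵀ = [187, 23]ᵀ.
Eliminating b: 5·(row 1) − 12·(row 2) gives 526·m = 5·187 − 12·23 = 659, so m = 659/526.
Then b = (23 − 12·(659/526))/5 = 419/263.

m = 1.25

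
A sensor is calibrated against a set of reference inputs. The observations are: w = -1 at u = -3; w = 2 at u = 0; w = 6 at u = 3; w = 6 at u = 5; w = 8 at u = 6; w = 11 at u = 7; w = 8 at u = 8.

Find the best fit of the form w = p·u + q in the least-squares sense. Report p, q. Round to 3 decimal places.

p = 0.958, q = 2.156

Entries of AᵀA: Σu·u = 192, Σu = 26, Σ1 = 7.
Moment sums: Σu·w = 240, Σw = 40.
AᵀA·[p, q]ᵀ = Aᵀw becomes [[192, 26]; [26, 7]]·[p, q]ᵀ = [240, 40]ᵀ.
Δ = 192·7 − 26² = 668.
p = (240·7 − 26·40)/668 = 160/167; q = (192·40 − 26·240)/668 = 360/167.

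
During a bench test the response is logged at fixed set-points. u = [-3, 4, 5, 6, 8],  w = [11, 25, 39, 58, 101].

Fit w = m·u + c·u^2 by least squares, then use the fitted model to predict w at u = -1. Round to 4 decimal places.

Forming AᵀA = [[150, 890]; [890, 6354]] and Aᵀw = [1418, 10026]ᵀ gives AᵀA·[m, c]ᵀ = Aᵀw.
Eliminating c: 6354·(row 1) − 890·(row 2) gives 161000·m = 6354·1418 − 890·10026 = 86832, so m = 10854/20125.
Then c = (10026 − 890·(10854/20125))/6354 = 6047/4025.
At u = -1: ŵ = (10854/20125)·(-1) + (6047/4025)·(1) = 19381/20125.

ŵ = 0.9630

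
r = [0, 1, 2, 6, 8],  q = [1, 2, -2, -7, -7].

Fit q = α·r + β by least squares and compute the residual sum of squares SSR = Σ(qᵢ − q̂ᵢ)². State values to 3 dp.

Compute the Gram sums: Σr·r = 105, Σr = 17, Σ1 = 5.
And Σr·q = -100, Σq = -13.
So AᵀA·[α, β]ᵀ = Aᵀq: [[105, 17]; [17, 5]]·[α, β]ᵀ = [-100, -13]ᵀ.
det = 105·5 − 17² = 236.
α = ((-100)·5 − 17·(-13))/236 = -279/236; β = (105·(-13) − 17·(-100))/236 = 335/236.
Residuals: -99/236, 104/59, -249/236, -313/236, 245/236; SSR = 1707/236.

SSR = 7.233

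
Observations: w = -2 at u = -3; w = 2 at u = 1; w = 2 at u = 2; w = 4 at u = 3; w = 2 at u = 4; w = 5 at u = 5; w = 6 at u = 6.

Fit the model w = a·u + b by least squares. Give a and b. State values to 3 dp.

a = 0.822, b = 0.601

With design matrix A, AᵀA = [[100, 18]; [18, 7]] and Aᵀw = [93, 19]ᵀ.
Δ = 100·7 − 18² = 376.
a = (93·7 − 18·19)/376 = 309/376; b = (100·19 − 18·93)/376 = 113/188.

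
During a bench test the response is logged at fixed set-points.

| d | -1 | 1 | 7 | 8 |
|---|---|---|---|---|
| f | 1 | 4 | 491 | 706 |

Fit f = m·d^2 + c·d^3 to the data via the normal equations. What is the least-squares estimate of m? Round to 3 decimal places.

Sums needed: Σd^2·d^2 = 6499, Σd^2·d^3 = 49575, Σd^3·d^3 = 379795.
For Mᵀf: Σd^2·f = 69248, Σd^3·f = 529888.
So MᵀM·[m, c]ᵀ = Mᵀf: [[6499, 49575]; [49575, 379795]]·[m, c]ᵀ = [69248, 529888]ᵀ.
Eliminating c: 379795·(row 1) − 49575·(row 2) gives 10607080·m = 379795·69248 − 49575·529888 = 30846560, so m = 771164/265177.
Then c = (529888 − 49575·(771164/265177))/379795 = 1346564/1325885.

m = 2.908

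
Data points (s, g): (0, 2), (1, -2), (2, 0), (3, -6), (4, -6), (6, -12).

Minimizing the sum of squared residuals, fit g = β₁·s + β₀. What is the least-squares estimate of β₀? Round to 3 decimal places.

Normal-equation sums: Σs·s = 66, Σs = 16, Σ1 = 6.
And Σs·g = -116, Σg = -24.
Eliminating β₀: 6·(row 1) − 16·(row 2) gives 140·β₁ = 6·(-116) − 16·(-24) = -312, so β₁ = -78/35.
Then β₀ = ((-24) − 16·(-78/35))/6 = 68/35.

β₀ = 1.943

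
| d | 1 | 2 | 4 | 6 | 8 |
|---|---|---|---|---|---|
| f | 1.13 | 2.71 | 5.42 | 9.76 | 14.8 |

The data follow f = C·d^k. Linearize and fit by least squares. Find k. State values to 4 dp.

k = 1.2112

With ln fᵢ as the transformed response and ln dᵢ as the regressor:
Σln d = 5.9506, Σ(ln d)² = 9.9367, Σln f = 7.7822, Σln d·ln f = 12.7195.
Equations: 9.9367·k + 5.9506·ln C = 12.7195;  5.9506·k + 5·ln C = 7.7822.
Solving (det = 14.2736): k = 1.21122, ln C = 0.11493.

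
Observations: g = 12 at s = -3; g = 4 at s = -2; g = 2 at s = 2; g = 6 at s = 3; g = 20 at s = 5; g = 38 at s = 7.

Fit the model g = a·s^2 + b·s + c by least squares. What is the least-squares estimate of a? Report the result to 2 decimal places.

Forming XᵀX = [[3220, 468, 100]; [468, 100, 12]; [100, 12, 6]] and Xᵀg = [2548, 344, 82]ᵀ gives XᵀX·[a, b, c]ᵀ = Xᵀg.
Inverting the 3×3 Gram matrix, [a, b, c]ᵀ = [7789/8668, -6937/8668, 630/2167]ᵀ.

a = 0.90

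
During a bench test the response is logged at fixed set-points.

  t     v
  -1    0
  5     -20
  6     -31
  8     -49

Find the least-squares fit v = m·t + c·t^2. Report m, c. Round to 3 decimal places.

Entries of MᵀM: Σt·t = 126, Σt·t^2 = 852, Σt^2·t^2 = 6018.
Moment sums: Σt·v = -678, Σt^2·v = -4752.
So MᵀM·[m, c]ᵀ = Mᵀv: [[126, 852]; [852, 6018]]·[m, c]ᵀ = [-678, -4752]ᵀ.
Eliminating c: 6018·(row 1) − 852·(row 2) gives 32364·m = 6018·(-678) − 852·(-4752) = -31500, so m = -875/899.
Then c = ((-4752) − 852·(-875/899))/6018 = -586/899.

m = -0.973, c = -0.652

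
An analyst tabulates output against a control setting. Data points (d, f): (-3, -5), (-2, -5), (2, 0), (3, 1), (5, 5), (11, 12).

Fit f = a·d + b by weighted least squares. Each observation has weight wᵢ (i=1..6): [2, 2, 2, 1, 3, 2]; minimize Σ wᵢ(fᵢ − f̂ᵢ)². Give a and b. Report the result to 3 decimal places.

a = 1.272, b = -1.937

Sums needed: Σwᵢ·d·d = 360, Σwᵢ·d = 34, Σwᵢ·1 = 12.
And Σwᵢ·d·f = 392, Σwᵢ·f = 20.
So XᵀWX·[a, b]ᵀ = XᵀWf: [[360, 34]; [34, 12]]·[a, b]ᵀ = [392, 20]ᵀ.
det = 360·12 − 34² = 3164.
a = (392·12 − 34·20)/3164 = 1006/791; b = (360·20 − 34·392)/3164 = -1532/791.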